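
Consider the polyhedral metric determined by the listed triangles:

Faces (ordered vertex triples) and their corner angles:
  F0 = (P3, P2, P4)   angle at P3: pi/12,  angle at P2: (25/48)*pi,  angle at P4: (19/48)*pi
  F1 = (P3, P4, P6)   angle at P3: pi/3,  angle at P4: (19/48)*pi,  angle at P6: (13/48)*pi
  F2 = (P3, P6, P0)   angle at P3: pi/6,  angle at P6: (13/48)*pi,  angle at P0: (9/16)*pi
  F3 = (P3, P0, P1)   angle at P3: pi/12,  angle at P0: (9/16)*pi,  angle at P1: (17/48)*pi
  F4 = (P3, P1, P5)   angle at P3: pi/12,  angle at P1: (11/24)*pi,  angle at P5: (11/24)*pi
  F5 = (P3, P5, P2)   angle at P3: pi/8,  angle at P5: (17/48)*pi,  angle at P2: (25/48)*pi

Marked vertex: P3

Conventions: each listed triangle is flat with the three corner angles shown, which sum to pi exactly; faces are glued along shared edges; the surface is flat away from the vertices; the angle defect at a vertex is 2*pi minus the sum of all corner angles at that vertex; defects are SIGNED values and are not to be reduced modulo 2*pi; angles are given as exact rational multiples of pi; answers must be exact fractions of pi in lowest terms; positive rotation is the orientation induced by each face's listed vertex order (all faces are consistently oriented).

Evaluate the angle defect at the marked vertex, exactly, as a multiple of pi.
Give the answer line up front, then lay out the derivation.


Answer: defect(P3) = (9/8)*pi

Sum of corner angles at P3: (7/8)*pi
defect = 2*pi - (7/8)*pi


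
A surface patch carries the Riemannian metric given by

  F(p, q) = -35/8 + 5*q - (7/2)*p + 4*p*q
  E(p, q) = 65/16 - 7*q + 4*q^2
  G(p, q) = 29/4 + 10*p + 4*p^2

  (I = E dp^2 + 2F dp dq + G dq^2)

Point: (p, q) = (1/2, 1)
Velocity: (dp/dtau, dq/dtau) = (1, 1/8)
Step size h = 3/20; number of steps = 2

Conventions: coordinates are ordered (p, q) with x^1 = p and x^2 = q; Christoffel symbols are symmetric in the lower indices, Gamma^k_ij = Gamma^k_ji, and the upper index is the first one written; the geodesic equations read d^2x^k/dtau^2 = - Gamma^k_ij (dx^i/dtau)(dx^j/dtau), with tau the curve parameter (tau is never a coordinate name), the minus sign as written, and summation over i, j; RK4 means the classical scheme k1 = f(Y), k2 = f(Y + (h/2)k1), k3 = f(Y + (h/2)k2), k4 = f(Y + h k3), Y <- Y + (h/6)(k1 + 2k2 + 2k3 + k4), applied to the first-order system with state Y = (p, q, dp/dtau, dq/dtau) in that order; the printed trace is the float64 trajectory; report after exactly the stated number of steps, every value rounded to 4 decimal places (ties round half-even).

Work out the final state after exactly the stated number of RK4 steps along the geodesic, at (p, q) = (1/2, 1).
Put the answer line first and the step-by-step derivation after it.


Answer: p = 0.7996, q = 1.0324, dp/dtau = 0.9976, dq/dtau = 0.0932

f(Y) = (dp/dtau, dq/dtau, -Gamma^p_ij Y'^i Y'^j, -Gamma^q_ij Y'^i Y'^j) with the Gammas evaluated at the stage position; h = 0.150000; intermediate values shown to 6 dp
step 0: p = 0.5000, q = 1.0000, dp/dtau = 1.0000, dq/dtau = 0.1250
step 1:
  k1: at (p, q) = (0.500000, 1.000000), (dp/dtau, dq/dtau) = (1.000000, 0.125000); Gamma_ppp = 0.000000, Gamma_ppq = 0.037559, Gamma_pqq = 0.000000, Gamma_qpp = 0.000000, Gamma_qpq = 0.525822, Gamma_qqq = 0.000000; k1 = (1.000000, 0.125000, -0.009390, -0.131455)
  k2: at (p, q) = (0.575000, 1.009375), (dp/dtau, dq/dtau) = (0.999296, 0.115141); Gamma_ppp = 0.000000, Gamma_ppq = 0.037340, Gamma_pqq = 0.000000, Gamma_qpp = 0.000000, Gamma_qpq = 0.507130, Gamma_qqq = 0.000000; k2 = (0.999296, 0.115141, -0.008593, -0.116701)
  k3: at (p, q) = (0.574947, 1.008636), (dp/dtau, dq/dtau) = (0.999356, 0.116247); Gamma_ppp = 0.000000, Gamma_ppq = 0.037139, Gamma_pqq = 0.000000, Gamma_qpp = 0.000000, Gamma_qpq = 0.507171, Gamma_qqq = 0.000000; k3 = (0.999356, 0.116247, -0.008629, -0.117839)
  k4: at (p, q) = (0.649903, 1.017437), (dp/dtau, dq/dtau) = (0.998706, 0.107324); Gamma_ppp = 0.000000, Gamma_ppq = 0.036711, Gamma_pqq = 0.000000, Gamma_qpp = 0.000000, Gamma_qpq = 0.489676, Gamma_qqq = 0.000000; k4 = (0.998706, 0.107324, -0.007870, -0.104972)
  Y <- Y + (h/6)(k1 + 2k2 + 2k3 + k4): p = 0.6499, q = 1.0174, dp/dtau = 0.9987, dq/dtau = 0.1074
step 2:
  k1: at (p, q) = (0.649900, 1.017378), (dp/dtau, dq/dtau) = (0.998707, 0.107362); Gamma_ppp = 0.000000, Gamma_ppq = 0.036696, Gamma_pqq = 0.000000, Gamma_qpp = 0.000000, Gamma_qpq = 0.489679, Gamma_qqq = 0.000000; k1 = (0.998707, 0.107362, -0.007869, -0.105010)
  k2: at (p, q) = (0.724803, 1.025430), (dp/dtau, dq/dtau) = (0.998117, 0.099487); Gamma_ppp = 0.000000, Gamma_ppq = 0.036053, Gamma_pqq = 0.000000, Gamma_qpp = 0.000000, Gamma_qpq = 0.473293, Gamma_qqq = 0.000000; k2 = (0.998117, 0.099487, -0.007160, -0.093995)
  k3: at (p, q) = (0.724759, 1.024839), (dp/dtau, dq/dtau) = (0.998170, 0.100313); Gamma_ppp = 0.000000, Gamma_ppq = 0.035914, Gamma_pqq = 0.000000, Gamma_qpp = 0.000000, Gamma_qpq = 0.473322, Gamma_qqq = 0.000000; k3 = (0.998170, 0.100313, -0.007192, -0.094787)
  k4: at (p, q) = (0.799626, 1.032424), (dp/dtau, dq/dtau) = (0.997629, 0.093144); Gamma_ppp = 0.000000, Gamma_ppq = 0.035173, Gamma_pqq = 0.000000, Gamma_qpp = 0.000000, Gamma_qpq = 0.457940, Gamma_qqq = 0.000000; k4 = (0.997629, 0.093144, -0.006537, -0.085107)
  Y <- Y + (h/6)(k1 + 2k2 + 2k3 + k4): p = 0.7996, q = 1.0324, dp/dtau = 0.9976, dq/dtau = 0.0932


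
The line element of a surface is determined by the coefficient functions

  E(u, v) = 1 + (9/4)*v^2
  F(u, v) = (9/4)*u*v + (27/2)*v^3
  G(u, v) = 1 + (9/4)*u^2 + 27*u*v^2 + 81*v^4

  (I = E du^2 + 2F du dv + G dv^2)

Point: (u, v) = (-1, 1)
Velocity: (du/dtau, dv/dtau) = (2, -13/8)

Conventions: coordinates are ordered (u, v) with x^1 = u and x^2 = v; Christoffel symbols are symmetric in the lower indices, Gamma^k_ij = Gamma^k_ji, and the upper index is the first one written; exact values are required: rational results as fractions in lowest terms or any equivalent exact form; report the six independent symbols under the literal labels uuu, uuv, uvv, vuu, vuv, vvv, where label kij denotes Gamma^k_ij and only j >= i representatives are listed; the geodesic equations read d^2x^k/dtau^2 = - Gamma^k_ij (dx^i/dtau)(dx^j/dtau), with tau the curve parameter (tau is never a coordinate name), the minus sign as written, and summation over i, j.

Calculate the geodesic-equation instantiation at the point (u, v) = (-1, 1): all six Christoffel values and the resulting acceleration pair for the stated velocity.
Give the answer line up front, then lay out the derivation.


Answer: Gamma_uuu = 0, Gamma_uuv = 9/238, Gamma_uvv = 54/119, Gamma_vuu = 0, Gamma_vuv = 45/238, Gamma_vvv = 270/119; accelerations (d^2u/dtau^2, d^2v/dtau^2) = (-3627/3808, -18135/3808)

E = 13/4, F = 45/4, G = 229/4 at the point
E_u = 0, E_v = 9/2, F_u = 9/4, F_v = 153/4, G_u = 45/2, G_v = 270
EG - F^2 = 119/2;  g^inv = (2/119) * [[229/4, -45/4], [-45/4, 13/4]]
first-kind symbols [ij,l] = (1/2)(d_i g_jl + d_j g_il - d_l g_ij): [uu,u] = E_u/2 = 0, [uu,v] = F_u - E_v/2 = 0, [uv,u] = E_v/2 = 9/4, [uv,v] = G_u/2 = 45/4, [vv,u] = F_v - G_u/2 = 27, [vv,v] = G_v/2 = 135
Gamma^u_ij = (G*[ij,u] - F*[ij,v])/(EG - F^2), Gamma^v_ij = (E*[ij,v] - F*[ij,u])/(EG - F^2)
Gamma_uuu = 0, Gamma_uuv = 9/238, Gamma_uvv = 54/119, Gamma_vuu = 0, Gamma_vuv = 45/238, Gamma_vvv = 270/119
d^2u/dtau^2 = -(Gamma_uuu*(2)^2 + 2*Gamma_uuv*(2)*(-13/8) + Gamma_uvv*(-13/8)^2) = -3627/3808
d^2v/dtau^2 = -(Gamma_vuu*(2)^2 + 2*Gamma_vuv*(2)*(-13/8) + Gamma_vvv*(-13/8)^2) = -18135/3808


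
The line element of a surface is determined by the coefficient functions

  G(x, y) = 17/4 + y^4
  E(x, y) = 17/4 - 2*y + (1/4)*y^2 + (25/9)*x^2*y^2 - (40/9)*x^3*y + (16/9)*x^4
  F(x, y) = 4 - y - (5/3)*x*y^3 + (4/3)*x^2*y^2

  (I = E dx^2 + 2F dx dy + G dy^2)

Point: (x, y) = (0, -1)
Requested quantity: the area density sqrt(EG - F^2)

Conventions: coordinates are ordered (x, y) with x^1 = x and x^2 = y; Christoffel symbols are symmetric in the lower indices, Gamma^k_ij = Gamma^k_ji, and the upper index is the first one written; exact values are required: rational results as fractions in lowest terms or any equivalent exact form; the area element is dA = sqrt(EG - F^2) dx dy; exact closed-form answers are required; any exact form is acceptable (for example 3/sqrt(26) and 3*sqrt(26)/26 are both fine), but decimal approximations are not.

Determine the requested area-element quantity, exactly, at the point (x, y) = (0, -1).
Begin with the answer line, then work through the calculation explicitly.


Answer: sqrt(EG - F^2) = sqrt(146)/4

E = 13/2, F = 5, G = 21/4; EG - F^2 = 73/8


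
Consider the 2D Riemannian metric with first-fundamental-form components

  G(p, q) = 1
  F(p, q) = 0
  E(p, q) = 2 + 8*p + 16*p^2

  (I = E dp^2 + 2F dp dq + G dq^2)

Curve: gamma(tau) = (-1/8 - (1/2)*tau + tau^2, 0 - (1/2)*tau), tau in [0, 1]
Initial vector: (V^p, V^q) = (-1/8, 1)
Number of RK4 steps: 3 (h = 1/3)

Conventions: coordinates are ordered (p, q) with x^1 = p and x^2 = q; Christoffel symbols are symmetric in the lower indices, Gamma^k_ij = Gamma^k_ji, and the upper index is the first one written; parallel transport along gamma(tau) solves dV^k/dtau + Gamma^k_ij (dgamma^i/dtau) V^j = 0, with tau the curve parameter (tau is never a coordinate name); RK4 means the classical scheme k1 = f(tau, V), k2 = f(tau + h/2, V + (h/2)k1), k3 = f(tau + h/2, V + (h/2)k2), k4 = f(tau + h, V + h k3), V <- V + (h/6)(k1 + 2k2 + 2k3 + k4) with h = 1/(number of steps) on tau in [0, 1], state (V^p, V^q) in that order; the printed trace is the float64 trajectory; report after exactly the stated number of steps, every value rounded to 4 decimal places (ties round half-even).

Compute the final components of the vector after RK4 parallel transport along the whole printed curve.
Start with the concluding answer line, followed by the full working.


Answer: V^p = -0.0519, V^q = 1.0000

gamma'(tau) = (-1/2 + 2*tau, -1/2); f(tau, V)^k = -Gamma^k_ij(gamma(tau)) gamma'^i(tau) V^j; h = 1/3; intermediate values shown to 6 dp
curve data and Christoffel symbols at the stage parameters:
  tau = 0.000000: gamma = (-0.125000, 0.000000), gamma' = (-0.500000, -0.500000); Gamma_ppp = 1.600000, Gamma_ppq = 0.000000, Gamma_pqq = 0.000000, Gamma_qpp = 0.000000, Gamma_qpq = 0.000000, Gamma_qqq = 0.000000
  tau = 0.166667: gamma = (-0.180556, -0.083333), gamma' = (-0.166667, -0.500000); Gamma_ppp = 1.031519, Gamma_ppq = 0.000000, Gamma_pqq = 0.000000, Gamma_qpp = 0.000000, Gamma_qpq = 0.000000, Gamma_qqq = 0.000000
  tau = 0.333333: gamma = (-0.180556, -0.166667), gamma' = (0.166667, -0.500000); Gamma_ppp = 1.031519, Gamma_ppq = 0.000000, Gamma_pqq = 0.000000, Gamma_qpp = 0.000000, Gamma_qpq = 0.000000, Gamma_qqq = 0.000000
  tau = 0.500000: gamma = (-0.125000, -0.250000), gamma' = (0.500000, -0.500000); Gamma_ppp = 1.600000, Gamma_ppq = 0.000000, Gamma_pqq = 0.000000, Gamma_qpp = 0.000000, Gamma_qpq = 0.000000, Gamma_qqq = 0.000000
  tau = 0.666667: gamma = (-0.013889, -0.333333), gamma' = (0.833333, -0.500000); Gamma_ppp = 1.996737, Gamma_ppq = 0.000000, Gamma_pqq = 0.000000, Gamma_qpp = 0.000000, Gamma_qpq = 0.000000, Gamma_qqq = 0.000000
  tau = 0.833333: gamma = (0.152778, -0.416667), gamma' = (1.166667, -0.500000); Gamma_ppp = 1.792275, Gamma_ppq = 0.000000, Gamma_pqq = 0.000000, Gamma_qpp = 0.000000, Gamma_qpq = 0.000000, Gamma_qqq = 0.000000
  tau = 1.000000: gamma = (0.375000, -0.500000), gamma' = (1.500000, -0.500000); Gamma_ppp = 1.379310, Gamma_ppq = 0.000000, Gamma_pqq = 0.000000, Gamma_qpp = 0.000000, Gamma_qpq = 0.000000, Gamma_qqq = 0.000000
step 0: V^p = -0.1250, V^q = 1.0000
step 1: k1 = (-0.100000, 0.000000), k2 = (-0.024355, 0.000000), k3 = (-0.022188, 0.000000), k4 = (0.022761, 0.000000); V <- V + (h/6)(k1 + 2k2 + 2k3 + k4): V^p = -0.1345, V^q = 1.0000
step 2: k1 = (0.023117, 0.000000), k2 = (0.104488, 0.000000), k3 = (0.093638, 0.000000), k4 = (0.171802, 0.000000); V <- V + (h/6)(k1 + 2k2 + 2k3 + k4): V^p = -0.1016, V^q = 1.0000
step 3: k1 = (0.169090, 0.000000), k2 = (0.153558, 0.000000), k3 = (0.158971, 0.000000), k4 = (0.100613, 0.000000); V <- V + (h/6)(k1 + 2k2 + 2k3 + k4): V^p = -0.0519, V^q = 1.0000


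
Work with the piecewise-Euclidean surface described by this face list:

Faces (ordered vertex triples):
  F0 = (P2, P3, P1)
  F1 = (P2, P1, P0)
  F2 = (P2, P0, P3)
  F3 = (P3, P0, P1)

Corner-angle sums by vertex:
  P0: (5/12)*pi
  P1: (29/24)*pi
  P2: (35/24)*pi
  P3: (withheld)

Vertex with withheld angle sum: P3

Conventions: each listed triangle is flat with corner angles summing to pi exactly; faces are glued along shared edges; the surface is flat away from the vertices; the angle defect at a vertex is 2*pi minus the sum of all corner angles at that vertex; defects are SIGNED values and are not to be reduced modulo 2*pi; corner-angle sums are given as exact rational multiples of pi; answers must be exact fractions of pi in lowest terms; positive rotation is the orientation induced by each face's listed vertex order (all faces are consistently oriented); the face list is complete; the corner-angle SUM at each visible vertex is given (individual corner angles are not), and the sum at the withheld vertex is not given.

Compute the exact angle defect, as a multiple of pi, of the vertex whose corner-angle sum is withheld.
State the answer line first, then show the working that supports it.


Answer: defect(P3) = (13/12)*pi

V = 4, E = 6, F = 4; chi = V - E + F = 2
Gauss-Bonnet: total defect = 2*pi*chi = 4*pi; visible defects sum to (35/12)*pi


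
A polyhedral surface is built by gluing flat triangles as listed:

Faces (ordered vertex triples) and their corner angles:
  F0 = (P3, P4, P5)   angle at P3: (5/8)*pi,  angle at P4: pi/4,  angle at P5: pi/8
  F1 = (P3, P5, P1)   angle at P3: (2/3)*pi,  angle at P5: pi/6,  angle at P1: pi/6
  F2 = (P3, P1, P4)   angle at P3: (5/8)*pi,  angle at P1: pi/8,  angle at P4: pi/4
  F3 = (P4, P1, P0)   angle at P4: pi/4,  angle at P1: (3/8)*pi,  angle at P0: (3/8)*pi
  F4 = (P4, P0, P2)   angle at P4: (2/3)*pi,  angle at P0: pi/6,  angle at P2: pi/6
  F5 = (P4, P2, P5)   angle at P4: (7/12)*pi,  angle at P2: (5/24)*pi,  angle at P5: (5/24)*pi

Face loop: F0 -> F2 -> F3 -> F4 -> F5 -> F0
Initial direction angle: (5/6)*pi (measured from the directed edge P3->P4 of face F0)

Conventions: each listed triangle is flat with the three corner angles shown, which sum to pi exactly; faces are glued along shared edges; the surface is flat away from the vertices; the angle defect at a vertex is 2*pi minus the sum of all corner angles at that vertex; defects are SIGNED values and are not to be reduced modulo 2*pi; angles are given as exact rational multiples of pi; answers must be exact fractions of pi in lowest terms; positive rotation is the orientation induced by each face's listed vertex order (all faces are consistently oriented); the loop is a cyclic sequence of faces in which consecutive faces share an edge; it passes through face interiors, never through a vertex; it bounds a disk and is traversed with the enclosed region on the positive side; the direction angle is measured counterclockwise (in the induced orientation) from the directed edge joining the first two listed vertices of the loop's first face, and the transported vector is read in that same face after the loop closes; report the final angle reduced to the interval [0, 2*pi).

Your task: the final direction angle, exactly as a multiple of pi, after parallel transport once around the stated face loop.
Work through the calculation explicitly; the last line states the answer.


enclosed vertex P4: corner angles sum to 2*pi, defect = 2*pi - 2*pi = 0
summing the enclosed defects onto the initial angle, mod 2*pi in the induced orientation:
final angle = (5/6)*pi + 0 = (5/6)*pi (mod 2*pi)

Answer: final direction angle = (5/6)*pi


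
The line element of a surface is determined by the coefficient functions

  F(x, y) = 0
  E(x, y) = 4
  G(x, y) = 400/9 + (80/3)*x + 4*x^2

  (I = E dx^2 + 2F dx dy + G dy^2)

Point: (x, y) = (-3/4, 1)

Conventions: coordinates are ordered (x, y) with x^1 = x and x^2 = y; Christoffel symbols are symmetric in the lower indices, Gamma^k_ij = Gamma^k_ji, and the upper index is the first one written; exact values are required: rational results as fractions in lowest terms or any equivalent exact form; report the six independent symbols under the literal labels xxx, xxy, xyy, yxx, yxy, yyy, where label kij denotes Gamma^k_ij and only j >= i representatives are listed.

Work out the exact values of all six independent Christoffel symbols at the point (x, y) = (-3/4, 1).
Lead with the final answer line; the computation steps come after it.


Answer: Gamma_xxx = 0, Gamma_xxy = 0, Gamma_xyy = -31/12, Gamma_yxx = 0, Gamma_yxy = 12/31, Gamma_yyy = 0

E = 4, F = 0, G = 961/36 at the point
E_x = 0, E_y = 0, F_x = 0, F_y = 0, G_x = 62/3, G_y = 0
EG - F^2 = 961/9;  g^inv = (9/961) * [[961/36, 0], [0, 4]]
first-kind symbols [ij,l] = (1/2)(d_i g_jl + d_j g_il - d_l g_ij): [xx,x] = E_x/2 = 0, [xx,y] = F_x - E_y/2 = 0, [xy,x] = E_y/2 = 0, [xy,y] = G_x/2 = 31/3, [yy,x] = F_y - G_x/2 = -31/3, [yy,y] = G_y/2 = 0
Gamma^x_ij = (G*[ij,x] - F*[ij,y])/(EG - F^2), Gamma^y_ij = (E*[ij,y] - F*[ij,x])/(EG - F^2)


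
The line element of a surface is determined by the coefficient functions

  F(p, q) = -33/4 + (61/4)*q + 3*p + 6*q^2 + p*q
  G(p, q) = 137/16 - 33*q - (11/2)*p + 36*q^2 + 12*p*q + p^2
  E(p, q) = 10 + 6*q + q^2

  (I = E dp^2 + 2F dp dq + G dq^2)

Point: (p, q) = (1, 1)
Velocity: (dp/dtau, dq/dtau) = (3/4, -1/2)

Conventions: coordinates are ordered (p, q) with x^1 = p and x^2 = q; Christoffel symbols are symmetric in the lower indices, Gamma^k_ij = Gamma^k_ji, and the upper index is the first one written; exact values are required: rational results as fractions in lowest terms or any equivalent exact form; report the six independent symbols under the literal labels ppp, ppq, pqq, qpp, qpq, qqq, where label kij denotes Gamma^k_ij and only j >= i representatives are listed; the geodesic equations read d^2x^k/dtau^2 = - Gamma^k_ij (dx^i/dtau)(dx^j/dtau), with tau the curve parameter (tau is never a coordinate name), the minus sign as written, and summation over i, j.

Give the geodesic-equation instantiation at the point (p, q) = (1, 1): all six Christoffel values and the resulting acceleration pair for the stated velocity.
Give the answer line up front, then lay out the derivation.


Answer: Gamma_ppp = 0, Gamma_ppq = 64/561, Gamma_pqq = 128/187, Gamma_qpp = 0, Gamma_qpq = 4/33, Gamma_qqq = 8/11; accelerations (d^2p/dtau^2, d^2q/dtau^2) = (-16/187, -1/11)

E = 17, F = 17, G = 305/16 at the point
E_p = 0, E_q = 8, F_p = 4, F_q = 113/4, G_p = 17/2, G_q = 51
EG - F^2 = 561/16;  g^inv = (16/561) * [[305/16, -17], [-17, 17]]
first-kind symbols [ij,l] = (1/2)(d_i g_jl + d_j g_il - d_l g_ij): [pp,p] = E_p/2 = 0, [pp,q] = F_p - E_q/2 = 0, [pq,p] = E_q/2 = 4, [pq,q] = G_p/2 = 17/4, [qq,p] = F_q - G_p/2 = 24, [qq,q] = G_q/2 = 51/2
Gamma^p_ij = (G*[ij,p] - F*[ij,q])/(EG - F^2), Gamma^q_ij = (E*[ij,q] - F*[ij,p])/(EG - F^2)
Gamma_ppp = 0, Gamma_ppq = 64/561, Gamma_pqq = 128/187, Gamma_qpp = 0, Gamma_qpq = 4/33, Gamma_qqq = 8/11
d^2p/dtau^2 = -(Gamma_ppp*(3/4)^2 + 2*Gamma_ppq*(3/4)*(-1/2) + Gamma_pqq*(-1/2)^2) = -16/187
d^2q/dtau^2 = -(Gamma_qpp*(3/4)^2 + 2*Gamma_qpq*(3/4)*(-1/2) + Gamma_qqq*(-1/2)^2) = -1/11


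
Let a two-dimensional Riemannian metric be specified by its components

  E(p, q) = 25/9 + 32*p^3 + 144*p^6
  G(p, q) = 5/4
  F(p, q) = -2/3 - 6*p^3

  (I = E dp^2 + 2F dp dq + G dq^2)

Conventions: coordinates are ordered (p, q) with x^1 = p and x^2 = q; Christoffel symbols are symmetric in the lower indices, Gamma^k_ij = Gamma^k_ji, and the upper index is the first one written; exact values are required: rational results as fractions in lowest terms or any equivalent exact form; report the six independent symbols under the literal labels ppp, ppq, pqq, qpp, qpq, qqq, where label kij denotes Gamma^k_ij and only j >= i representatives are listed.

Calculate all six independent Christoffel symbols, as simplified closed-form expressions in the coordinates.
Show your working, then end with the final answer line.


E = 25/9 + 32*p^3 + 144*p^6; F = -2/3 - 6*p^3; G = 5/4
Gamma^k_ij = (1/2) g^{kl} (d_i g_jl + d_j g_il - d_l g_ij), with g^inv = (1/(EG-F^2)) [[G, -F], [-F, E]]
first partials: E_p = 96*p^2 + 864*p^5, E_q = 0, F_p = -18*p^2, F_q = 0, G_p = 0, G_q = 0
D = EG - F^2 = 109/36 + 32*p^3 + 144*p^6
expanded: Gamma^p_pp = (G E_p - 2F F_p + F E_q)/(2D), Gamma^p_pq = (G E_q - F G_p)/(2D), Gamma^p_qq = (2G F_q - G G_p - F G_q)/(2D), Gamma^q_pp = (2E F_p - E E_q - F E_p)/(2D), Gamma^q_pq = (E G_p - F E_q)/(2D), Gamma^q_qq = (E G_q - 2F F_q + F G_p)/(2D); substitute and cancel common factors

Answer: Gamma_ppp = (15552*p^5 + 1728*p^2)/(5184*p^6 + 1152*p^3 + 109), Gamma_ppq = 0, Gamma_pqq = 0, Gamma_qpp = -648*p^2/(5184*p^6 + 1152*p^3 + 109), Gamma_qpq = 0, Gamma_qqq = 0


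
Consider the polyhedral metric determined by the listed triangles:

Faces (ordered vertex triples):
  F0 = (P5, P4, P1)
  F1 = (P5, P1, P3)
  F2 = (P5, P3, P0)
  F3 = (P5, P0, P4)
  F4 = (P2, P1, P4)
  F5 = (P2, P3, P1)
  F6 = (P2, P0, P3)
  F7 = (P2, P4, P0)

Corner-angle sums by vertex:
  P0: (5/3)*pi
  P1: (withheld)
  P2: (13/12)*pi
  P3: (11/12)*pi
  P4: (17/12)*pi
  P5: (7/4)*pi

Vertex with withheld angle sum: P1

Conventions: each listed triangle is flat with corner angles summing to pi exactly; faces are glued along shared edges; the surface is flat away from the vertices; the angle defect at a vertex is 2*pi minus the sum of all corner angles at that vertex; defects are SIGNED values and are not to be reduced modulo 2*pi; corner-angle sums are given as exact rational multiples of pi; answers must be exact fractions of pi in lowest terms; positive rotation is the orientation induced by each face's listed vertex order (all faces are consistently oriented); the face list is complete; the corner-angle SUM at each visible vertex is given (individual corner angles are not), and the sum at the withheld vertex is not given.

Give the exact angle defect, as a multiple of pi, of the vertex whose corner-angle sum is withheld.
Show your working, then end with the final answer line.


V = 6, E = 12, F = 8; chi = V - E + F = 2
Gauss-Bonnet: total defect = 2*pi*chi = 4*pi; visible defects sum to (19/6)*pi

Answer: defect(P1) = (5/6)*pi


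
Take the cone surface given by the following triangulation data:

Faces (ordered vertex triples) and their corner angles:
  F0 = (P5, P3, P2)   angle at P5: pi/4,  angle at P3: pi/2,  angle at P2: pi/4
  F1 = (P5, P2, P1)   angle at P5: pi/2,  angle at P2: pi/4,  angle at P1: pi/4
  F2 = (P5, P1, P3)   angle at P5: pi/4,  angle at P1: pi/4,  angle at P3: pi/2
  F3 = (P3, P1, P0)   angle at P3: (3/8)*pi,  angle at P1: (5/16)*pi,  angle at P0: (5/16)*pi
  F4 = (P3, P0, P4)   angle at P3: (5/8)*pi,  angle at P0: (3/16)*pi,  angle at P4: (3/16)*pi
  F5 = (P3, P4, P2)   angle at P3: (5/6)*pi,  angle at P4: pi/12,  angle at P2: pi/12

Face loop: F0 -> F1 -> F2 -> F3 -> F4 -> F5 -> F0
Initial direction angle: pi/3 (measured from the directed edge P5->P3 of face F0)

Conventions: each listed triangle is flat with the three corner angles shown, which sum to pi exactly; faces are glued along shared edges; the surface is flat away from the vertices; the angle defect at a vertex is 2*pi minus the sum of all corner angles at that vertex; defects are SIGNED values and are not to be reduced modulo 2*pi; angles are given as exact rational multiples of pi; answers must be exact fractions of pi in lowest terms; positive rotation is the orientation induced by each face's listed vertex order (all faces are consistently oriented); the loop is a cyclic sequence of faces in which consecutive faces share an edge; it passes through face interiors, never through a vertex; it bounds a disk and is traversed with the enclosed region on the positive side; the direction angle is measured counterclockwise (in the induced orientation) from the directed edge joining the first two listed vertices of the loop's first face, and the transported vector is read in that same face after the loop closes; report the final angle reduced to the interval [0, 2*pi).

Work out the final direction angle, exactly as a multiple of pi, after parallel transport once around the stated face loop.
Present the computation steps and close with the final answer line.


enclosed vertex P3: corner angles sum to (17/6)*pi, defect = 2*pi - (17/6)*pi = (-5/6)*pi
enclosed vertex P5: corner angles sum to pi, defect = 2*pi - pi = pi
the rotation equals the total enclosed defect, so the final angle is initial + defects (mod 2*pi)
final angle = pi/3 + pi/6 = pi/2 (mod 2*pi)

Answer: final direction angle = pi/2


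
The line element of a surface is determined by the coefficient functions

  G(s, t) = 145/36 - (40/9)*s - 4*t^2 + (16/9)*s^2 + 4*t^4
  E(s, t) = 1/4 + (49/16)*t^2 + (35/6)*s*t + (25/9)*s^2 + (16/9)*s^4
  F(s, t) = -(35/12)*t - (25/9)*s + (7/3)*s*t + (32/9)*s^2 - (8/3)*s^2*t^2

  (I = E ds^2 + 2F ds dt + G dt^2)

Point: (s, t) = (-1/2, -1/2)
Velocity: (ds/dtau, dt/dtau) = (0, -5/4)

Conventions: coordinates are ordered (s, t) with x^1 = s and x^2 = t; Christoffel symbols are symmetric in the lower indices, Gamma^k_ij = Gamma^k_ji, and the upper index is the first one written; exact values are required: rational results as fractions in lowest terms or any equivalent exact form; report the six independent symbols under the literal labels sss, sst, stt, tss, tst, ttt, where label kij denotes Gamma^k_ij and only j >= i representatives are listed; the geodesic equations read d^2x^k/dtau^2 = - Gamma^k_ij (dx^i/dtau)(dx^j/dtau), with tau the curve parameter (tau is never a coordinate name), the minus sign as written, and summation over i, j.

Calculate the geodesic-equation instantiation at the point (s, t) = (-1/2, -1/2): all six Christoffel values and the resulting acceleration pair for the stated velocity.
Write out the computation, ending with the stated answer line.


E = 1889/576, F = 299/72, G = 107/18 at the point
E_s = -79/12, E_t = -287/48, F_s = -41/6, F_t = -41/12, G_s = -56/9, G_t = 2
EG - F^2 = 23321/10368;  g^inv = (10368/23321) * [[107/18, -299/72], [-299/72, 1889/576]]
first-kind symbols [ij,l] = (1/2)(d_i g_jl + d_j g_il - d_l g_ij): [ss,s] = E_s/2 = -79/24, [ss,t] = F_s - E_t/2 = -123/32, [st,s] = E_t/2 = -287/96, [st,t] = G_s/2 = -28/9, [tt,s] = F_t - G_s/2 = -11/36, [tt,t] = G_t/2 = 1
Gamma^s_ij = (G*[ij,s] - F*[ij,t])/(EG - F^2), Gamma^t_ij = (E*[ij,t] - F*[ij,s])/(EG - F^2)
Gamma_sss = -74751/46642, Gamma_sst = -50302/23321, Gamma_stt = -61888/23321, Gamma_tss = 176493/373136, Gamma_tst = 45871/46642, Gamma_ttt = 47158/23321
d^2s/dtau^2 = -(Gamma_sss*(0)^2 + 2*Gamma_sst*(0)*(-5/4) + Gamma_stt*(-5/4)^2) = 96700/23321
d^2t/dtau^2 = -(Gamma_tss*(0)^2 + 2*Gamma_tst*(0)*(-5/4) + Gamma_ttt*(-5/4)^2) = -589475/186568

Answer: Gamma_sss = -74751/46642, Gamma_sst = -50302/23321, Gamma_stt = -61888/23321, Gamma_tss = 176493/373136, Gamma_tst = 45871/46642, Gamma_ttt = 47158/23321; accelerations (d^2s/dtau^2, d^2t/dtau^2) = (96700/23321, -589475/186568)


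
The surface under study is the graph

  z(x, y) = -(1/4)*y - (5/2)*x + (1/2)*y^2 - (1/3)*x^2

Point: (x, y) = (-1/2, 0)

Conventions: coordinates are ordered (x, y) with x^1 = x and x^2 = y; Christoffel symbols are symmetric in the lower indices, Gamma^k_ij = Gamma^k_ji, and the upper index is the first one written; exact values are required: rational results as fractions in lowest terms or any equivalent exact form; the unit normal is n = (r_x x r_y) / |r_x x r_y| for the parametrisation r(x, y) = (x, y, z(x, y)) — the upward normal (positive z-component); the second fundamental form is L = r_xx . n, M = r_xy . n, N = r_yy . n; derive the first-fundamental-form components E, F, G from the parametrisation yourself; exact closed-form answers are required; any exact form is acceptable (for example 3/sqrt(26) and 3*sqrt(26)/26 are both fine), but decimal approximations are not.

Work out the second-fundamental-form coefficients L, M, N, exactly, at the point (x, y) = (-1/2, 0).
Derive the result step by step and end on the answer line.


z_x = -13/6, z_y = -1/4, z_xx = -2/3, z_xy = 0, z_yy = 1
E = 205/36, F = 13/24, G = 17/16; answer radicand W^2 = 829/144
unnormalised second-form numerators: l = -2/3, m = 0, n = 1; L = l/sqrt(829/144), and similarly M = m/sqrt(W^2), N = n/sqrt(W^2)

Answer: L = -8*sqrt(829)/829, M = 0, N = 12*sqrt(829)/829


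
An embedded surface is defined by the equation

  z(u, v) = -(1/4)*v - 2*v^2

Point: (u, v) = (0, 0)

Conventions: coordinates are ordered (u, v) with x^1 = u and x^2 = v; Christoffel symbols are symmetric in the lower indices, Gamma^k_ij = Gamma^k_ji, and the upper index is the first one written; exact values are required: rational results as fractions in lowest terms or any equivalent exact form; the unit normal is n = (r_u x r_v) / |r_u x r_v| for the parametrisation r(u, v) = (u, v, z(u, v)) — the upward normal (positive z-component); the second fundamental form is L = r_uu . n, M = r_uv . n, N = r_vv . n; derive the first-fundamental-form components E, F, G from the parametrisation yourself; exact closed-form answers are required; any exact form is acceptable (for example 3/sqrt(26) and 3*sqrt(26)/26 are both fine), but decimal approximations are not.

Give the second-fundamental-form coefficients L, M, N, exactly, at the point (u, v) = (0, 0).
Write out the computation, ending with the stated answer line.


z_u = 0, z_v = -1/4, z_uu = 0, z_uv = 0, z_vv = -4
E = 1, F = 0, G = 17/16; answer radicand W^2 = 17/16
unnormalised second-form numerators: l = 0, m = 0, n = -4; L = l/sqrt(17/16), and similarly M = m/sqrt(W^2), N = n/sqrt(W^2)

Answer: L = 0, M = 0, N = -16*sqrt(17)/17


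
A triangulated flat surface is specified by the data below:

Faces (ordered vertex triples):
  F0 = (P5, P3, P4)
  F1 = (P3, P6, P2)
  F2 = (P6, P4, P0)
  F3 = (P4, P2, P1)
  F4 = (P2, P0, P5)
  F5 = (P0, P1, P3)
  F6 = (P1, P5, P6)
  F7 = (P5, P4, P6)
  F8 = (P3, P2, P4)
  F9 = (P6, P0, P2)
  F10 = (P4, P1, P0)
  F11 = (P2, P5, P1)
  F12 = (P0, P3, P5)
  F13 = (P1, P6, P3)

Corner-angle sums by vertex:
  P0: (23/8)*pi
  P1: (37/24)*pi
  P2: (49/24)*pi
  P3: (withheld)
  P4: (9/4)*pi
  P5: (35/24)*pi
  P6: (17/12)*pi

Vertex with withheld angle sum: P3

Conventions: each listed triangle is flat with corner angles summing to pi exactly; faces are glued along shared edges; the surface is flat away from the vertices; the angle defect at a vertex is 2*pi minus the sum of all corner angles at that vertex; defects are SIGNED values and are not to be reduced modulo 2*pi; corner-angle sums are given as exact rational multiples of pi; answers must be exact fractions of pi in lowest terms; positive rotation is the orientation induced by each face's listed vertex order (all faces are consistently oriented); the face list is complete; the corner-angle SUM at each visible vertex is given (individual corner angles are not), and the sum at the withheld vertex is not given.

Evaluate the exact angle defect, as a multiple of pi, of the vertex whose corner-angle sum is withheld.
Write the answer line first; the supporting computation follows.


Answer: defect(P3) = (-5/12)*pi

V = 7, E = 21, F = 14; chi = V - E + F = 0
Gauss-Bonnet: total defect = 2*pi*chi = 0; visible defects sum to (5/12)*pi


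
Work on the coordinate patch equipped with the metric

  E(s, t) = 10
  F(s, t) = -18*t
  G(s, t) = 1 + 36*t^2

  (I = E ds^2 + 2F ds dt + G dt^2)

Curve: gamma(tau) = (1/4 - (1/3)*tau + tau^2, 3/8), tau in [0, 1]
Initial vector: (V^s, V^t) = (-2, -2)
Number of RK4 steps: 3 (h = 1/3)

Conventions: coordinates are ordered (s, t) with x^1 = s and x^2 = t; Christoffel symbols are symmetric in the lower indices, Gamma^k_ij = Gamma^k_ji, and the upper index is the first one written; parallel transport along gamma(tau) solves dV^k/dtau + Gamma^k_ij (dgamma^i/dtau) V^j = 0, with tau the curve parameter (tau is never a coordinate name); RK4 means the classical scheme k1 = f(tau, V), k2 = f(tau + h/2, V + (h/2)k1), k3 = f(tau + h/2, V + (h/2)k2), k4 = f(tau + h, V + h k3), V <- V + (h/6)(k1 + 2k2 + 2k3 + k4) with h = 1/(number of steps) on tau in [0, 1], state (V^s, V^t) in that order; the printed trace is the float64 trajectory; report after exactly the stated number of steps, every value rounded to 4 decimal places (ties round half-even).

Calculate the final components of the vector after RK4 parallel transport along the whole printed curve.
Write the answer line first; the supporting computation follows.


Answer: V^s = -2.0000, V^t = -2.0000

gamma'(tau) = (-1/3 + 2*tau, 0); f(tau, V)^k = -Gamma^k_ij(gamma(tau)) gamma'^i(tau) V^j; h = 1/3; intermediate values shown to 6 dp
curve data and Christoffel symbols at the stage parameters:
  tau = 0.000000: gamma = (0.250000, 0.375000), gamma' = (-0.333333, 0.000000); Gamma_sss = 0.000000, Gamma_sst = 0.000000, Gamma_stt = -1.195021, Gamma_tss = 0.000000, Gamma_tst = 0.000000, Gamma_ttt = 0.896266
  tau = 0.166667: gamma = (0.222222, 0.375000), gamma' = (0.000000, 0.000000); Gamma_sss = 0.000000, Gamma_sst = 0.000000, Gamma_stt = -1.195021, Gamma_tss = 0.000000, Gamma_tst = 0.000000, Gamma_ttt = 0.896266
  tau = 0.333333: gamma = (0.250000, 0.375000), gamma' = (0.333333, 0.000000); Gamma_sss = 0.000000, Gamma_sst = 0.000000, Gamma_stt = -1.195021, Gamma_tss = 0.000000, Gamma_tst = 0.000000, Gamma_ttt = 0.896266
  tau = 0.500000: gamma = (0.333333, 0.375000), gamma' = (0.666667, 0.000000); Gamma_sss = 0.000000, Gamma_sst = 0.000000, Gamma_stt = -1.195021, Gamma_tss = 0.000000, Gamma_tst = 0.000000, Gamma_ttt = 0.896266
  tau = 0.666667: gamma = (0.472222, 0.375000), gamma' = (1.000000, 0.000000); Gamma_sss = 0.000000, Gamma_sst = 0.000000, Gamma_stt = -1.195021, Gamma_tss = 0.000000, Gamma_tst = 0.000000, Gamma_ttt = 0.896266
  tau = 0.833333: gamma = (0.666667, 0.375000), gamma' = (1.333333, 0.000000); Gamma_sss = 0.000000, Gamma_sst = 0.000000, Gamma_stt = -1.195021, Gamma_tss = 0.000000, Gamma_tst = 0.000000, Gamma_ttt = 0.896266
  tau = 1.000000: gamma = (0.916667, 0.375000), gamma' = (1.666667, 0.000000); Gamma_sss = 0.000000, Gamma_sst = 0.000000, Gamma_stt = -1.195021, Gamma_tss = 0.000000, Gamma_tst = 0.000000, Gamma_ttt = 0.896266
step 0: V^s = -2.0000, V^t = -2.0000
step 1: k1 = (0.000000, 0.000000), k2 = (0.000000, 0.000000), k3 = (0.000000, 0.000000), k4 = (0.000000, 0.000000); V <- V + (h/6)(k1 + 2k2 + 2k3 + k4): V^s = -2.0000, V^t = -2.0000
step 2: k1 = (0.000000, 0.000000), k2 = (0.000000, 0.000000), k3 = (0.000000, 0.000000), k4 = (0.000000, 0.000000); V <- V + (h/6)(k1 + 2k2 + 2k3 + k4): V^s = -2.0000, V^t = -2.0000
step 3: k1 = (0.000000, 0.000000), k2 = (0.000000, 0.000000), k3 = (0.000000, 0.000000), k4 = (0.000000, 0.000000); V <- V + (h/6)(k1 + 2k2 + 2k3 + k4): V^s = -2.0000, V^t = -2.0000


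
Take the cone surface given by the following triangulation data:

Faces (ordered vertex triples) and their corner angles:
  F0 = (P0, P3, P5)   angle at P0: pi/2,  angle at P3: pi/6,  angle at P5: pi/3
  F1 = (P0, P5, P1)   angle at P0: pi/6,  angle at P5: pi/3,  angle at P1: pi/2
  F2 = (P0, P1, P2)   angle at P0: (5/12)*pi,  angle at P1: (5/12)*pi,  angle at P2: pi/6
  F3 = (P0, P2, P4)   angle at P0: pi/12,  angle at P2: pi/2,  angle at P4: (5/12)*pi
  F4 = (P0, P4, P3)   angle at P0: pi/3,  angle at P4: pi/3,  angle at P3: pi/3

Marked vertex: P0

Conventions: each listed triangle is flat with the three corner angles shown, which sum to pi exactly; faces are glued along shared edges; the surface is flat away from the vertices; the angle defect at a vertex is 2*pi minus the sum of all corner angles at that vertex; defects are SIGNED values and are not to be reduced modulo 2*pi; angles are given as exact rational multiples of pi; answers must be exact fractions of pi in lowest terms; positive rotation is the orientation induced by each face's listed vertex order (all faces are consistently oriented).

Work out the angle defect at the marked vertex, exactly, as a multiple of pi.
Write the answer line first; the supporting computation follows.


Answer: defect(P0) = pi/2

Sum of corner angles at P0: (3/2)*pi
defect = 2*pi - (3/2)*pi


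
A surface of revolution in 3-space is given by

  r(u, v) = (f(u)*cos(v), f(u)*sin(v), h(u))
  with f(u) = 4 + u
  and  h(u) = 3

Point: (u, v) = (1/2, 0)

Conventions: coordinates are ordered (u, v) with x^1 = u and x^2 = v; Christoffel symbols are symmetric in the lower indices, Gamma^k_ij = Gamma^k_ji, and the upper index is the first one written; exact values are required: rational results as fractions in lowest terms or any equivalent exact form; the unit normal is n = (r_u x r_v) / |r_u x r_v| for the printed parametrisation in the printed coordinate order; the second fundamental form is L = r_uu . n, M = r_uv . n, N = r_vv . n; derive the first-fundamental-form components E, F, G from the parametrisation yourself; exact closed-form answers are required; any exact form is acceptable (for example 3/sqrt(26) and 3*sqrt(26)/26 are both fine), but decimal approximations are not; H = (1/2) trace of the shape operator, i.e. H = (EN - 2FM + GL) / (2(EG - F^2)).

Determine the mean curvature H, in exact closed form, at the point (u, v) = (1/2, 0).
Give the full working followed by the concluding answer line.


f = 9/2, f' = 1, f'' = 0, h' = 0, h'' = 0
E = 1, F = 0, G = 81/4; answer radicand W^2 = 1
unnormalised second-form numerators: l = 0, m = 0, n = 0; L = l/sqrt(1), and similarly M = m/sqrt(W^2), N = n/sqrt(W^2)
H = (E*n - 2*F*m + G*l) / (2*(EG - F^2)*sqrt(W^2)); E*n - 2*F*m + G*l = 0, EG - F^2 = 81/4, so H = (0)/sqrt(1)

Answer: H = 0


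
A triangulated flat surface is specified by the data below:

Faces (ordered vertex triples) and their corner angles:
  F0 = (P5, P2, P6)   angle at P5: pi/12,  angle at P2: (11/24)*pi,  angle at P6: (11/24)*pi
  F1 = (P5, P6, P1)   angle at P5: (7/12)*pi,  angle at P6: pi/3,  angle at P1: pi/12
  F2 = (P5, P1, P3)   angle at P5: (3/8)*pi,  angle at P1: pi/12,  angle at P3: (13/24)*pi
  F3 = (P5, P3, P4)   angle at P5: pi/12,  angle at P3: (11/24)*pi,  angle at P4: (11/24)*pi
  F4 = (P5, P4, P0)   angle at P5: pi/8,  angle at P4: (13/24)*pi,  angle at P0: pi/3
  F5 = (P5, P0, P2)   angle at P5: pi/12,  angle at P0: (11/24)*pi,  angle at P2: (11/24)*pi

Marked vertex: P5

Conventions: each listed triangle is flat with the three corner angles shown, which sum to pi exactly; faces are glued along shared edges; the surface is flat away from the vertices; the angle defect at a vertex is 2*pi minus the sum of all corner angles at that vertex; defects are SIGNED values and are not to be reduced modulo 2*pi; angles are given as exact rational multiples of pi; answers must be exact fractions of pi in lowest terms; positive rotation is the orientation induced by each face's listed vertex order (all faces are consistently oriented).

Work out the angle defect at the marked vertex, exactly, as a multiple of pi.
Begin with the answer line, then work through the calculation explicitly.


Answer: defect(P5) = (2/3)*pi

Sum of corner angles at P5: (4/3)*pi
defect = 2*pi - (4/3)*pi


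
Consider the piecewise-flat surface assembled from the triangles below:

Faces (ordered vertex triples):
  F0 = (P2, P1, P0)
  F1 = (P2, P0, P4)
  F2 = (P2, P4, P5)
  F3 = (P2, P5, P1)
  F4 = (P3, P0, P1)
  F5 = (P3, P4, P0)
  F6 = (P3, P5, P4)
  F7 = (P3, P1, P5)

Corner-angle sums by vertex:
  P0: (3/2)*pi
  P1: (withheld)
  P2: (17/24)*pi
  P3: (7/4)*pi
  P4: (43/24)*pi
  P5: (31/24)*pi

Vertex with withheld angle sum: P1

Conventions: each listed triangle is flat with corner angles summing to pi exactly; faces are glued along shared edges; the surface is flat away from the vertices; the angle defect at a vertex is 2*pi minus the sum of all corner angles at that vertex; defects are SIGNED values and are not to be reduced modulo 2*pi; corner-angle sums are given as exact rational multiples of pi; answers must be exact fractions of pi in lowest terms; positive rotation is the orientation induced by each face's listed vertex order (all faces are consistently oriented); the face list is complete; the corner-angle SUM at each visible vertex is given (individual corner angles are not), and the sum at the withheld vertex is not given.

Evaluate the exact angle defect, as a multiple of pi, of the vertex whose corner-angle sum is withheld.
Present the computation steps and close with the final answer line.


V = 6, E = 12, F = 8; chi = V - E + F = 2
Gauss-Bonnet: total defect = 2*pi*chi = 4*pi; visible defects sum to (71/24)*pi

Answer: defect(P1) = (25/24)*pi
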